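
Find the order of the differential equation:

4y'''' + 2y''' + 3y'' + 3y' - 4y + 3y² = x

The order is 4 (highest derivative is of order 4).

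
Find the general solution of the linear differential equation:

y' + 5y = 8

Using integrating factor method:

General solution: y = 8/5 + Ce^(-5x)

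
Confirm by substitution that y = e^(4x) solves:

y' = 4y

Verification:
y = e^(4x)
y' = 4e^(4x)
4y = 4e^(4x)
y' = 4y ✓

Yes, it is a solution.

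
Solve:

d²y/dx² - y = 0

Characteristic equation: r² - 1 = 0
Roots: r = 1, -1 (distinct real)
General solution: y = C₁e^x + C₂e^(-x)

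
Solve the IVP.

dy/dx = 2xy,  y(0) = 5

General solution: y = Ce^(x²)
Applying IC y(0) = 5:
Particular solution: y = 5e^(x²)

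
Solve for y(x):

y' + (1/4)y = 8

Using integrating factor method:

General solution: y = 32 + Ce^(-x/4)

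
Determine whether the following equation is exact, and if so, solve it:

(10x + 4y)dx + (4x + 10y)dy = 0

Verify exactness: ∂M/∂y = ∂N/∂x ✓
Find F(x,y) such that ∂F/∂x = M, ∂F/∂y = N
Solution: 5x² + 4xy + 5y² = C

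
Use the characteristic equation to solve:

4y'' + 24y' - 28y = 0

Characteristic equation: 4r² + 24r - 28 = 0
Divide by 4: r² + 6r - 7 = 0
Roots: r = 1, -7 (distinct real)
General solution: y = C₁e^x + C₂e^(-7x)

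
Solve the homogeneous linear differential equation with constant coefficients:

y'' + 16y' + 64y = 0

Characteristic equation: r² + 16r + 64 = 0
Factored: (r + 8)² = 0
Repeated root: r = -8
General solution: y = (C₁ + C₂x)e^(-8x)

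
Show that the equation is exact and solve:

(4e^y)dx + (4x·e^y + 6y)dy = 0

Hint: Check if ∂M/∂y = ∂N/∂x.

Verify exactness: ∂M/∂y = ∂N/∂x ✓
Find F(x,y) such that ∂F/∂x = M, ∂F/∂y = N
Solution: 4x·e^y + 3y² = C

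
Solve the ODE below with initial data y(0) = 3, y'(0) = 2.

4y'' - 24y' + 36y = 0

General solution: y = (C₁ + C₂x)e^(3x)
Repeated root r = 3
Applying ICs: C₁ = 3, C₂ = -7
Particular solution: y = (3 - 7x)e^(3x)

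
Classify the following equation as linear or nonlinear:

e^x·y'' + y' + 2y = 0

Linear (y and its derivatives appear to the first power only, no products of y terms)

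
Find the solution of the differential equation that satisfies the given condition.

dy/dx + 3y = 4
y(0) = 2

General solution: y = 4/3 + Ce^(-3x)
Applying y(0) = 2: C = 2 - 4/3 = 2/3
Particular solution: y = 4/3 + (2/3)e^(-3x)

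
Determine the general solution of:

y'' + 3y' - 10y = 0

Characteristic equation: r² + 3r - 10 = 0
Roots: r = 2, -5 (distinct real)
General solution: y = C₁e^(2x) + C₂e^(-5x)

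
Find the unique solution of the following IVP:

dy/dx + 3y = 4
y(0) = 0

General solution: y = 4/3 + Ce^(-3x)
Applying y(0) = 0: C = 0 - 4/3 = -4/3
Particular solution: y = 4/3 - (4/3)e^(-3x)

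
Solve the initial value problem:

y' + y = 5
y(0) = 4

General solution: y = 5 + Ce^(-x)
Applying y(0) = 4: C = 4 - 5 = -1
Particular solution: y = 5 - e^(-x)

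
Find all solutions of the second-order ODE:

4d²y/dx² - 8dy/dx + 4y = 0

Characteristic equation: 4r² - 8r + 4 = 0
Divide by 4: r² - 2r + 1 = 0
Factored: (r - 1)² = 0
Repeated root: r = 1
General solution: y = (C₁ + C₂x)e^x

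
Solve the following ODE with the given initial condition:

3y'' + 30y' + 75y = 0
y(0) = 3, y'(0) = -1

General solution: y = (C₁ + C₂x)e^(-5x)
Repeated root r = -5
Applying ICs: C₁ = 3, C₂ = 14
Particular solution: y = (3 + 14x)e^(-5x)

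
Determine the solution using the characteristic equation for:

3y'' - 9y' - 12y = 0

Characteristic equation: 3r² - 9r - 12 = 0
Divide by 3: r² - 3r - 4 = 0
Roots: r = 4, -1 (distinct real)
General solution: y = C₁e^(4x) + C₂e^(-x)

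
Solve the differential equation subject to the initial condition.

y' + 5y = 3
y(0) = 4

General solution: y = 3/5 + Ce^(-5x)
Applying y(0) = 4: C = 4 - 3/5 = 17/5
Particular solution: y = 3/5 + (17/5)e^(-5x)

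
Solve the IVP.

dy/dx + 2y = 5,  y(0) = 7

General solution: y = 5/2 + Ce^(-2x)
Applying y(0) = 7: C = 7 - 5/2 = 9/2
Particular solution: y = 5/2 + (9/2)e^(-2x)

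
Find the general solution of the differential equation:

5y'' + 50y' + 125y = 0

Characteristic equation: 5r² + 50r + 125 = 0
Divide by 5: r² + 10r + 25 = 0
Factored: (r + 5)² = 0
Repeated root: r = -5
General solution: y = (C₁ + C₂x)e^(-5x)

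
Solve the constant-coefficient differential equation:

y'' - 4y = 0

Characteristic equation: r² - 4 = 0
Roots: r = 2, -2 (distinct real)
General solution: y = C₁e^(2x) + C₂e^(-2x)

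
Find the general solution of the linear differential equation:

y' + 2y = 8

Using integrating factor method:

General solution: y = 4 + Ce^(-2x)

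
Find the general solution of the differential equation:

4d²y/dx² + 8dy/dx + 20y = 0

Characteristic equation: 4r² + 8r + 20 = 0
Divide by 4: r² + 2r + 5 = 0
Roots: r = -1 ± 2i (complex conjugates)
General solution: y = e^(-x)(C₁cos(2x) + C₂sin(2x))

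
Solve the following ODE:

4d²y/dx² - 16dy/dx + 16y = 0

Characteristic equation: 4r² - 16r + 16 = 0
Divide by 4: r² - 4r + 4 = 0
Factored: (r - 2)² = 0
Repeated root: r = 2
General solution: y = (C₁ + C₂x)e^(2x)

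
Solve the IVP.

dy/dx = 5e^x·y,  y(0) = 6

General solution: y = Ce^(5e^x)
Applying IC y(0) = 6:
Particular solution: y = 6e^(5(e^x - 1))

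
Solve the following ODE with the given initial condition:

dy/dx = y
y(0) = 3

General solution: y = Ce^x
Applying IC y(0) = 3:
Particular solution: y = 3e^x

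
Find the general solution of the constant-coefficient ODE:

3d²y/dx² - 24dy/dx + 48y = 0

Characteristic equation: 3r² - 24r + 48 = 0
Divide by 3: r² - 8r + 16 = 0
Factored: (r - 4)² = 0
Repeated root: r = 4
General solution: y = (C₁ + C₂x)e^(4x)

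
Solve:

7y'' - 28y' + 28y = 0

Characteristic equation: 7r² - 28r + 28 = 0
Divide by 7: r² - 4r + 4 = 0
Factored: (r - 2)² = 0
Repeated root: r = 2
General solution: y = (C₁ + C₂x)e^(2x)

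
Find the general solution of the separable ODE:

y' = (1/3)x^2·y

Separating variables and integrating:
ln|y| = x^3/9 + C

General solution: y = Ce^(x^3/9)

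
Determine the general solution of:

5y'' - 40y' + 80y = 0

Characteristic equation: 5r² - 40r + 80 = 0
Divide by 5: r² - 8r + 16 = 0
Factored: (r - 4)² = 0
Repeated root: r = 4
General solution: y = (C₁ + C₂x)e^(4x)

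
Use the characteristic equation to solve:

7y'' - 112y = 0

Characteristic equation: 7r² - 112 = 0
Divide by 7: r² - 16 = 0
Roots: r = 4, -4 (distinct real)
General solution: y = C₁e^(4x) + C₂e^(-4x)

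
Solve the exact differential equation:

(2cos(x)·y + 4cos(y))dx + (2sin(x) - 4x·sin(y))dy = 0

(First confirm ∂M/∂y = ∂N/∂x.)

Verify exactness: ∂M/∂y = ∂N/∂x ✓
Find F(x,y) such that ∂F/∂x = M, ∂F/∂y = N
Solution: 2sin(x)·y + 4x·cos(y) = C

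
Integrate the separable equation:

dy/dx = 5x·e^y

Separating variables and integrating:
-e^(-y) = 5x²/2 + C

General solution: y = -ln(C - 5x²/2)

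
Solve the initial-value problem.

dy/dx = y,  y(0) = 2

General solution: y = Ce^x
Applying IC y(0) = 2:
Particular solution: y = 2e^x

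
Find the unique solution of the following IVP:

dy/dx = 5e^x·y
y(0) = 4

General solution: y = Ce^(5e^x)
Applying IC y(0) = 4:
Particular solution: y = 4e^(5(e^x - 1))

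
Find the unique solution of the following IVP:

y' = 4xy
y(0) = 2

General solution: y = Ce^(2x²)
Applying IC y(0) = 2:
Particular solution: y = 2e^(2x²)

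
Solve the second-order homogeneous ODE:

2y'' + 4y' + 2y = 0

Characteristic equation: 2r² + 4r + 2 = 0
Divide by 2: r² + 2r + 1 = 0
Factored: (r + 1)² = 0
Repeated root: r = -1
General solution: y = (C₁ + C₂x)e^(-x)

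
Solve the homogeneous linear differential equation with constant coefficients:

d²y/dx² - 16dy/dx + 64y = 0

Characteristic equation: r² - 16r + 64 = 0
Factored: (r - 8)² = 0
Repeated root: r = 8
General solution: y = (C₁ + C₂x)e^(8x)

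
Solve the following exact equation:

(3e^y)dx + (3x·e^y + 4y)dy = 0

Verify exactness: ∂M/∂y = ∂N/∂x ✓
Find F(x,y) such that ∂F/∂x = M, ∂F/∂y = N
Solution: 3x·e^y + 2y² = C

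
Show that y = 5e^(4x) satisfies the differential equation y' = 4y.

Verification:
y = 5e^(4x)
y' = 20e^(4x)
4y = 20e^(4x)
y' = 4y ✓

Yes, it is a solution.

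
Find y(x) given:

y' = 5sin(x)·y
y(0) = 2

General solution: y = Ce^(-5cos(x))
Applying IC y(0) = 2:
Particular solution: y = 2e^(5(1-cos(x)))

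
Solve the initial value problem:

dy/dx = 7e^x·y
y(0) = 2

General solution: y = Ce^(7e^x)
Applying IC y(0) = 2:
Particular solution: y = 2e^(7(e^x - 1))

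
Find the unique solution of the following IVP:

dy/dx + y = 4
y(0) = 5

General solution: y = 4 + Ce^(-x)
Applying y(0) = 5: C = 5 - 4 = 1
Particular solution: y = 4 + e^(-x)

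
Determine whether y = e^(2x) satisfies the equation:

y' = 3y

Verification:
y = e^(2x)
y' = 2e^(2x)
But 3y = 3e^(2x)
y' ≠ 3y — the derivative does not match

No, it is not a solution.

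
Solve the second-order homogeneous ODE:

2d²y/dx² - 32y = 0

Characteristic equation: 2r² - 32 = 0
Divide by 2: r² - 16 = 0
Roots: r = 4, -4 (distinct real)
General solution: y = C₁e^(4x) + C₂e^(-4x)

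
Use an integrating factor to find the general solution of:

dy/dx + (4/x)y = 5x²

Using integrating factor method:

General solution: y = (5/7)x^3 + Cx^(-4)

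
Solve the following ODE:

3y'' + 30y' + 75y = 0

Characteristic equation: 3r² + 30r + 75 = 0
Divide by 3: r² + 10r + 25 = 0
Factored: (r + 5)² = 0
Repeated root: r = -5
General solution: y = (C₁ + C₂x)e^(-5x)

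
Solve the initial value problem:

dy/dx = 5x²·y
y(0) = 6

General solution: y = Ce^(5x³/3)
Applying IC y(0) = 6:
Particular solution: y = 6e^(5x³/3)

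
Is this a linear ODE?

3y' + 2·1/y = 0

No. Nonlinear (1/y term)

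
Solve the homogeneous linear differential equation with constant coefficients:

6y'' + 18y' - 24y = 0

Characteristic equation: 6r² + 18r - 24 = 0
Divide by 6: r² + 3r - 4 = 0
Roots: r = 1, -4 (distinct real)
General solution: y = C₁e^x + C₂e^(-4x)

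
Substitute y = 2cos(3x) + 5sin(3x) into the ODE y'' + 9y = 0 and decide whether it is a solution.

Verification:
y'' = -18cos(3x) - 45sin(3x)
y'' + 9y = 0 ✓

Yes, it is a solution.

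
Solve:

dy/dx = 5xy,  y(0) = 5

General solution: y = Ce^(5x²/2)
Applying IC y(0) = 5:
Particular solution: y = 5e^(5x²/2)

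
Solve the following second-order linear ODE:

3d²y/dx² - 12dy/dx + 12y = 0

Characteristic equation: 3r² - 12r + 12 = 0
Divide by 3: r² - 4r + 4 = 0
Factored: (r - 2)² = 0
Repeated root: r = 2
General solution: y = (C₁ + C₂x)e^(2x)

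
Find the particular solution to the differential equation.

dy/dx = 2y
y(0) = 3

General solution: y = Ce^(2x)
Applying IC y(0) = 3:
Particular solution: y = 3e^(2x)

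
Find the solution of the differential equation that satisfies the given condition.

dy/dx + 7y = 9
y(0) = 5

General solution: y = 9/7 + Ce^(-7x)
Applying y(0) = 5: C = 5 - 9/7 = 26/7
Particular solution: y = 9/7 + (26/7)e^(-7x)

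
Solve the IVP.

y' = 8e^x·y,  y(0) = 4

General solution: y = Ce^(8e^x)
Applying IC y(0) = 4:
Particular solution: y = 4e^(8(e^x - 1))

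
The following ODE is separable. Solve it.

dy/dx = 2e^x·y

Separating variables and integrating:
ln|y| = 2e^x + C

General solution: y = Ce^(2e^x)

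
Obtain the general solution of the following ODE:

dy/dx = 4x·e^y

Separating variables and integrating:
-e^(-y) = 2x² + C

General solution: y = -ln(C - 2x²)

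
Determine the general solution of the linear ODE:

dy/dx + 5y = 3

Using integrating factor method:

General solution: y = 3/5 + Ce^(-5x)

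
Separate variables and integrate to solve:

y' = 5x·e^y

Separating variables and integrating:
-e^(-y) = 5x²/2 + C

General solution: y = -ln(C - 5x²/2)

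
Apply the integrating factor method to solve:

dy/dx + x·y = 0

Using integrating factor method:

General solution: y = Ce^(-x^2/2)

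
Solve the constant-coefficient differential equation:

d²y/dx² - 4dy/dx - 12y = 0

Characteristic equation: r² - 4r - 12 = 0
Roots: r = 6, -2 (distinct real)
General solution: y = C₁e^(6x) + C₂e^(-2x)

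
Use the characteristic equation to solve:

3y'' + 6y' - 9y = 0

Characteristic equation: 3r² + 6r - 9 = 0
Divide by 3: r² + 2r - 3 = 0
Roots: r = 1, -3 (distinct real)
General solution: y = C₁e^x + C₂e^(-3x)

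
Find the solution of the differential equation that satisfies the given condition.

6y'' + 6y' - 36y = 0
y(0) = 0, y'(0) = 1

General solution: y = C₁e^(2x) + C₂e^(-3x)
Applying ICs: C₁ = 1/5, C₂ = -1/5
Particular solution: y = (1/5)e^(2x) - (1/5)e^(-3x)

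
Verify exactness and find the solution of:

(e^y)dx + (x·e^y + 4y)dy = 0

Verify exactness: ∂M/∂y = ∂N/∂x ✓
Find F(x,y) such that ∂F/∂x = M, ∂F/∂y = N
Solution: x·e^y + 2y² = C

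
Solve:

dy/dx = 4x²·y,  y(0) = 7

General solution: y = Ce^(4x³/3)
Applying IC y(0) = 7:
Particular solution: y = 7e^(4x³/3)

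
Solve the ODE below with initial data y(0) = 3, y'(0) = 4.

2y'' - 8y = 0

General solution: y = C₁e^(2x) + C₂e^(-2x)
Applying ICs: C₁ = 5/2, C₂ = 1/2
Particular solution: y = (5/2)e^(2x) + (1/2)e^(-2x)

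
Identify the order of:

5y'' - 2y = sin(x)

The order is 2 (highest derivative is of order 2).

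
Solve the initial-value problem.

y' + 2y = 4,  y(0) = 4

General solution: y = 2 + Ce^(-2x)
Applying y(0) = 4: C = 4 - 2 = 2
Particular solution: y = 2 + 2e^(-2x)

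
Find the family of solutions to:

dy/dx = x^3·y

Separating variables and integrating:
ln|y| = x^4/4 + C

General solution: y = Ce^(x^4/4)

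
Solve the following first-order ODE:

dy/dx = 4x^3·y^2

Separating variables and integrating:
-1/y = x^4 + C

General solution: y^-1 = -x^4 + C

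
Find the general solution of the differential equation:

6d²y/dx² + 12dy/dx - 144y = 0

Characteristic equation: 6r² + 12r - 144 = 0
Divide by 6: r² + 2r - 24 = 0
Roots: r = 4, -6 (distinct real)
General solution: y = C₁e^(4x) + C₂e^(-6x)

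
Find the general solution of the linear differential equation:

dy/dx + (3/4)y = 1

Using integrating factor method:

General solution: y = 4/3 + Ce^(-3x/4)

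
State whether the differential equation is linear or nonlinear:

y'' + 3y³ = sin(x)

Nonlinear (y³ term)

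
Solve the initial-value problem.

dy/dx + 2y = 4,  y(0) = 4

General solution: y = 2 + Ce^(-2x)
Applying y(0) = 4: C = 4 - 2 = 2
Particular solution: y = 2 + 2e^(-2x)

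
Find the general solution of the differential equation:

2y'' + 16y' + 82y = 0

Characteristic equation: 2r² + 16r + 82 = 0
Divide by 2: r² + 8r + 41 = 0
Roots: r = -4 ± 5i (complex conjugates)
General solution: y = e^(-4x)(C₁cos(5x) + C₂sin(5x))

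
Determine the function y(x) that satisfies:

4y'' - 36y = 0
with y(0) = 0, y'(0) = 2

General solution: y = C₁e^(3x) + C₂e^(-3x)
Applying ICs: C₁ = 1/3, C₂ = -1/3
Particular solution: y = (1/3)e^(3x) - (1/3)e^(-3x)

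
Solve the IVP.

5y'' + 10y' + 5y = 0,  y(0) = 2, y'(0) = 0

General solution: y = (C₁ + C₂x)e^(-x)
Repeated root r = -1
Applying ICs: C₁ = 2, C₂ = 2
Particular solution: y = (2 + 2x)e^(-x)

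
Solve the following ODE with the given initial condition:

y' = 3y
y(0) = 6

General solution: y = Ce^(3x)
Applying IC y(0) = 6:
Particular solution: y = 6e^(3x)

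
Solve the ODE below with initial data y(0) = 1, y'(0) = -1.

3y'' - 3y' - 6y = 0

General solution: y = C₁e^(2x) + C₂e^(-x)
Applying ICs: C₁ = 0, C₂ = 1
Particular solution: y = e^(-x)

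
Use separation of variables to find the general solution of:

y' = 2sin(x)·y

Separating variables and integrating:
ln|y| = -2cos(x) + C

General solution: y = Ce^(-2cos(x))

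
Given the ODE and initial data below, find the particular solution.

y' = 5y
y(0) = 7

General solution: y = Ce^(5x)
Applying IC y(0) = 7:
Particular solution: y = 7e^(5x)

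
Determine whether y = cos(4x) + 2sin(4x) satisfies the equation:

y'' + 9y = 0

Verification:
y'' = -16cos(4x) - 32sin(4x)
y'' + 9y ≠ 0 (frequency mismatch: got 16 instead of 9)

No, it is not a solution.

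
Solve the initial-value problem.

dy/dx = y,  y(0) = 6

General solution: y = Ce^x
Applying IC y(0) = 6:
Particular solution: y = 6e^x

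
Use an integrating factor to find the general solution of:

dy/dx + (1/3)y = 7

Using integrating factor method:

General solution: y = 21 + Ce^(-x/3)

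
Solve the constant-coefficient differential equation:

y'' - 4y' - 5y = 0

Characteristic equation: r² - 4r - 5 = 0
Roots: r = 5, -1 (distinct real)
General solution: y = C₁e^(5x) + C₂e^(-x)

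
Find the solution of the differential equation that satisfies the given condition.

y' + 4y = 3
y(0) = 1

General solution: y = 3/4 + Ce^(-4x)
Applying y(0) = 1: C = 1 - 3/4 = 1/4
Particular solution: y = 3/4 + (1/4)e^(-4x)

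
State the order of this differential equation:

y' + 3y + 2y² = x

The order is 1 (highest derivative is of order 1).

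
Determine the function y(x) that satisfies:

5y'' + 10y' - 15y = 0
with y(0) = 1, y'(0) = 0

General solution: y = C₁e^x + C₂e^(-3x)
Applying ICs: C₁ = 3/4, C₂ = 1/4
Particular solution: y = (3/4)e^x + (1/4)e^(-3x)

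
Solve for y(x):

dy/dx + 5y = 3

Using integrating factor method:

General solution: y = 3/5 + Ce^(-5x)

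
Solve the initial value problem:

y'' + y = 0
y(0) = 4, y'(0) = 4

General solution: y = C₁cos(x) + C₂sin(x)
Complex roots r = ±i
Applying ICs: C₁ = 4, C₂ = 4
Particular solution: y = 4cos(x) + 4sin(x)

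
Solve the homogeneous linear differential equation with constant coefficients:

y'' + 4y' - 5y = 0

Characteristic equation: r² + 4r - 5 = 0
Roots: r = 1, -5 (distinct real)
General solution: y = C₁e^x + C₂e^(-5x)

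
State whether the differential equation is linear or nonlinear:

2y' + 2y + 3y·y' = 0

Nonlinear (product y·y')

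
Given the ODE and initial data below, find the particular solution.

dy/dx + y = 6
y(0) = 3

General solution: y = 6 + Ce^(-x)
Applying y(0) = 3: C = 3 - 6 = -3
Particular solution: y = 6 - 3e^(-x)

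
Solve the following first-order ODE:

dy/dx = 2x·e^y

Separating variables and integrating:
-e^(-y) = x² + C

General solution: y = -ln(C - x²)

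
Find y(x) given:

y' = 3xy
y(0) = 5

General solution: y = Ce^(3x²/2)
Applying IC y(0) = 5:
Particular solution: y = 5e^(3x²/2)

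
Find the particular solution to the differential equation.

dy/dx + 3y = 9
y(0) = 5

General solution: y = 3 + Ce^(-3x)
Applying y(0) = 5: C = 5 - 3 = 2
Particular solution: y = 3 + 2e^(-3x)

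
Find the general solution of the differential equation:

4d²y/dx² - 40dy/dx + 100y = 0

Characteristic equation: 4r² - 40r + 100 = 0
Divide by 4: r² - 10r + 25 = 0
Factored: (r - 5)² = 0
Repeated root: r = 5
General solution: y = (C₁ + C₂x)e^(5x)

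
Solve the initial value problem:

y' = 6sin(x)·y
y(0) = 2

General solution: y = Ce^(-6cos(x))
Applying IC y(0) = 2:
Particular solution: y = 2e^(6(1-cos(x)))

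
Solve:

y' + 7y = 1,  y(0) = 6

General solution: y = 1/7 + Ce^(-7x)
Applying y(0) = 6: C = 6 - 1/7 = 41/7
Particular solution: y = 1/7 + (41/7)e^(-7x)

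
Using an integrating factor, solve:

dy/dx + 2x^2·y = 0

Using integrating factor method:

General solution: y = Ce^(-2x^3/3)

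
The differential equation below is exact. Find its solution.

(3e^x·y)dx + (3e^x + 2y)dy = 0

Verify exactness: ∂M/∂y = ∂N/∂x ✓
Find F(x,y) such that ∂F/∂x = M, ∂F/∂y = N
Solution: 3e^x·y + y² = C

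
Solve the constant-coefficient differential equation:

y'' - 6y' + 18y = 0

Characteristic equation: r² - 6r + 18 = 0
Roots: r = 3 ± 3i (complex conjugates)
General solution: y = e^(3x)(C₁cos(3x) + C₂sin(3x))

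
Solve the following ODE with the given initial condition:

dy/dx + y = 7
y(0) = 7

General solution: y = 7 + Ce^(-x)
Applying y(0) = 7: C = 7 - 7 = 0
Particular solution: y = 7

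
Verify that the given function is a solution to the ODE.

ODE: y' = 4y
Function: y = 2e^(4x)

Verification:
y = 2e^(4x)
y' = 8e^(4x)
4y = 8e^(4x)
y' = 4y ✓

Yes, it is a solution.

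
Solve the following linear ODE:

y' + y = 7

Using integrating factor method:

General solution: y = 7 + Ce^(-x)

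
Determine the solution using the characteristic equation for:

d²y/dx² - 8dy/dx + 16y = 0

Characteristic equation: r² - 8r + 16 = 0
Factored: (r - 4)² = 0
Repeated root: r = 4
General solution: y = (C₁ + C₂x)e^(4x)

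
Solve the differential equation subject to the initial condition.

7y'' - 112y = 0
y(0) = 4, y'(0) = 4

General solution: y = C₁e^(4x) + C₂e^(-4x)
Applying ICs: C₁ = 5/2, C₂ = 3/2
Particular solution: y = (5/2)e^(4x) + (3/2)e^(-4x)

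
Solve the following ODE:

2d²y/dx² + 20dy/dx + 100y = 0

Characteristic equation: 2r² + 20r + 100 = 0
Divide by 2: r² + 10r + 50 = 0
Roots: r = -5 ± 5i (complex conjugates)
General solution: y = e^(-5x)(C₁cos(5x) + C₂sin(5x))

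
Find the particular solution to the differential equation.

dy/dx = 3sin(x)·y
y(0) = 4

General solution: y = Ce^(-3cos(x))
Applying IC y(0) = 4:
Particular solution: y = 4e^(3(1-cos(x)))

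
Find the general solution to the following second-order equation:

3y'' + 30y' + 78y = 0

Characteristic equation: 3r² + 30r + 78 = 0
Divide by 3: r² + 10r + 26 = 0
Roots: r = -5 ± i (complex conjugates)
General solution: y = e^(-5x)(C₁cos(x) + C₂sin(x))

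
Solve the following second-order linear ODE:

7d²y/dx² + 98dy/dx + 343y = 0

Characteristic equation: 7r² + 98r + 343 = 0
Divide by 7: r² + 14r + 49 = 0
Factored: (r + 7)² = 0
Repeated root: r = -7
General solution: y = (C₁ + C₂x)e^(-7x)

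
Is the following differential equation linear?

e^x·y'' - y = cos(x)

Yes. Linear (y and its derivatives appear to the first power only, no products of y terms)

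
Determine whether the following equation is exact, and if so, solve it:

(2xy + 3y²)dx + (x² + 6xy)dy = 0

Verify exactness: ∂M/∂y = ∂N/∂x ✓
Find F(x,y) such that ∂F/∂x = M, ∂F/∂y = N
Solution: x²y + 3xy² = C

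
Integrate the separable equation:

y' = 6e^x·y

Separating variables and integrating:
ln|y| = 6e^x + C

General solution: y = Ce^(6e^x)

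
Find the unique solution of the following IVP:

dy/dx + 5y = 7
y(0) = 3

General solution: y = 7/5 + Ce^(-5x)
Applying y(0) = 3: C = 3 - 7/5 = 8/5
Particular solution: y = 7/5 + (8/5)e^(-5x)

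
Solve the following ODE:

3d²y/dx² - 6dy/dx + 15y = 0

Characteristic equation: 3r² - 6r + 15 = 0
Divide by 3: r² - 2r + 5 = 0
Roots: r = 1 ± 2i (complex conjugates)
General solution: y = e^x(C₁cos(2x) + C₂sin(2x))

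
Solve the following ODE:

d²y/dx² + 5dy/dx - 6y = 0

Characteristic equation: r² + 5r - 6 = 0
Roots: r = 1, -6 (distinct real)
General solution: y = C₁e^x + C₂e^(-6x)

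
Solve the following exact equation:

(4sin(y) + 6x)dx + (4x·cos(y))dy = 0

Verify exactness: ∂M/∂y = ∂N/∂x ✓
Find F(x,y) such that ∂F/∂x = M, ∂F/∂y = N
Solution: 4x·sin(y) + 3x² = C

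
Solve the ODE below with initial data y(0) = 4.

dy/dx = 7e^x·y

General solution: y = Ce^(7e^x)
Applying IC y(0) = 4:
Particular solution: y = 4e^(7(e^x - 1))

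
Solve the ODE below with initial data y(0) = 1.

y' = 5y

General solution: y = Ce^(5x)
Applying IC y(0) = 1:
Particular solution: y = e^(5x)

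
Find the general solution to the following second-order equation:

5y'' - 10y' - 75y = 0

Characteristic equation: 5r² - 10r - 75 = 0
Divide by 5: r² - 2r - 15 = 0
Roots: r = 5, -3 (distinct real)
General solution: y = C₁e^(5x) + C₂e^(-3x)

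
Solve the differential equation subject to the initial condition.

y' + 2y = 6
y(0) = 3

General solution: y = 3 + Ce^(-2x)
Applying y(0) = 3: C = 3 - 3 = 0
Particular solution: y = 3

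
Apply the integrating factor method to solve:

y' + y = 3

Using integrating factor method:

General solution: y = 3 + Ce^(-x)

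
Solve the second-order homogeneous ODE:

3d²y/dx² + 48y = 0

Characteristic equation: 3r² + 48 = 0
Divide by 3: r² + 16 = 0
Roots: r = ±4i (complex conjugates)
General solution: y = C₁cos(4x) + C₂sin(4x)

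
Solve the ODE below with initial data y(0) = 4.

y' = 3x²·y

General solution: y = Ce^(x³)
Applying IC y(0) = 4:
Particular solution: y = 4e^(x³)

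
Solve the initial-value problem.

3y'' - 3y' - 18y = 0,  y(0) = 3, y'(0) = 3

General solution: y = C₁e^(3x) + C₂e^(-2x)
Applying ICs: C₁ = 9/5, C₂ = 6/5
Particular solution: y = (9/5)e^(3x) + (6/5)e^(-2x)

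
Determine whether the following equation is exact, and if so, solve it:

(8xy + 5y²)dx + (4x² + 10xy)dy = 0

Verify exactness: ∂M/∂y = ∂N/∂x ✓
Find F(x,y) such that ∂F/∂x = M, ∂F/∂y = N
Solution: 4x²y + 5xy² = C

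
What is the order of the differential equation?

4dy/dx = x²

The order is 1 (highest derivative is of order 1).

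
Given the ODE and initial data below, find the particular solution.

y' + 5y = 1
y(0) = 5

General solution: y = 1/5 + Ce^(-5x)
Applying y(0) = 5: C = 5 - 1/5 = 24/5
Particular solution: y = 1/5 + (24/5)e^(-5x)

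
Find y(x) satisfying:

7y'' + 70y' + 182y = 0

Characteristic equation: 7r² + 70r + 182 = 0
Divide by 7: r² + 10r + 26 = 0
Roots: r = -5 ± i (complex conjugates)
General solution: y = e^(-5x)(C₁cos(x) + C₂sin(x))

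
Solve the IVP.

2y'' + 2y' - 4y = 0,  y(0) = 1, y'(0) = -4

General solution: y = C₁e^x + C₂e^(-2x)
Applying ICs: C₁ = -2/3, C₂ = 5/3
Particular solution: y = -(2/3)e^x + (5/3)e^(-2x)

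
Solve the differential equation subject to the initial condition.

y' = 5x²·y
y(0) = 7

General solution: y = Ce^(5x³/3)
Applying IC y(0) = 7:
Particular solution: y = 7e^(5x³/3)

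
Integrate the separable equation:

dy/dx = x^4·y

Separating variables and integrating:
ln|y| = x^5/5 + C

General solution: y = Ce^(x^5/5)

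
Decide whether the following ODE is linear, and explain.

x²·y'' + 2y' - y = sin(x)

Linear (y and its derivatives appear to the first power only, no products of y terms)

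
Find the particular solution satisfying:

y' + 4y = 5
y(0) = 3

General solution: y = 5/4 + Ce^(-4x)
Applying y(0) = 3: C = 3 - 5/4 = 7/4
Particular solution: y = 5/4 + (7/4)e^(-4x)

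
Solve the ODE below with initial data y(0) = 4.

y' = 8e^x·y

General solution: y = Ce^(8e^x)
Applying IC y(0) = 4:
Particular solution: y = 4e^(8(e^x - 1))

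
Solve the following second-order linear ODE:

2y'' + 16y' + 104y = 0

Characteristic equation: 2r² + 16r + 104 = 0
Divide by 2: r² + 8r + 52 = 0
Roots: r = -4 ± 6i (complex conjugates)
General solution: y = e^(-4x)(C₁cos(6x) + C₂sin(6x))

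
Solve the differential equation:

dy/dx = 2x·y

Separating variables and integrating:
ln|y| = x^2 + C

General solution: y = Ce^(x^2)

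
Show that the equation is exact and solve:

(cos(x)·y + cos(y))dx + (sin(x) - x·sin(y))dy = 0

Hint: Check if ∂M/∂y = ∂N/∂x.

Verify exactness: ∂M/∂y = ∂N/∂x ✓
Find F(x,y) such that ∂F/∂x = M, ∂F/∂y = N
Solution: sin(x)·y + x·cos(y) = C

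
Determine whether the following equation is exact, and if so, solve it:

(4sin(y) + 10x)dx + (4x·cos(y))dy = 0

Verify exactness: ∂M/∂y = ∂N/∂x ✓
Find F(x,y) such that ∂F/∂x = M, ∂F/∂y = N
Solution: 4x·sin(y) + 5x² = C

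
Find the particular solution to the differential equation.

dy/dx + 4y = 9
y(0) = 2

General solution: y = 9/4 + Ce^(-4x)
Applying y(0) = 2: C = 2 - 9/4 = -1/4
Particular solution: y = 9/4 - (1/4)e^(-4x)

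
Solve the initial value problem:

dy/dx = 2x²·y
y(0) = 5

General solution: y = Ce^(2x³/3)
Applying IC y(0) = 5:
Particular solution: y = 5e^(2x³/3)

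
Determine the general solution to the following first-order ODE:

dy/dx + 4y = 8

Using integrating factor method:

General solution: y = 2 + Ce^(-4x)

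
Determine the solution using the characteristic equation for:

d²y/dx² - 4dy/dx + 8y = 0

Characteristic equation: r² - 4r + 8 = 0
Roots: r = 2 ± 2i (complex conjugates)
General solution: y = e^(2x)(C₁cos(2x) + C₂sin(2x))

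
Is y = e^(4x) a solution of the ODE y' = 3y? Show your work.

Verification:
y = e^(4x)
y' = 4e^(4x)
But 3y = 3e^(4x)
y' ≠ 3y — the derivative does not match

No, it is not a solution.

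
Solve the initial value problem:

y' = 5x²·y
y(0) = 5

General solution: y = Ce^(5x³/3)
Applying IC y(0) = 5:
Particular solution: y = 5e^(5x³/3)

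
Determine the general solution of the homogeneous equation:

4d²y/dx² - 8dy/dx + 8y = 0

Characteristic equation: 4r² - 8r + 8 = 0
Divide by 4: r² - 2r + 2 = 0
Roots: r = 1 ± i (complex conjugates)
General solution: y = e^x(C₁cos(x) + C₂sin(x))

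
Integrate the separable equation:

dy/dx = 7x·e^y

Separating variables and integrating:
-e^(-y) = 7x²/2 + C

General solution: y = -ln(C - 7x²/2)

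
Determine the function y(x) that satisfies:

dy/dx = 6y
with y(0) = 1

General solution: y = Ce^(6x)
Applying IC y(0) = 1:
Particular solution: y = e^(6x)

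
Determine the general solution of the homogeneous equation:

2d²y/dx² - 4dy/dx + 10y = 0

Characteristic equation: 2r² - 4r + 10 = 0
Divide by 2: r² - 2r + 5 = 0
Roots: r = 1 ± 2i (complex conjugates)
General solution: y = e^x(C₁cos(2x) + C₂sin(2x))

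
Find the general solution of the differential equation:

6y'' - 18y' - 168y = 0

Characteristic equation: 6r² - 18r - 168 = 0
Divide by 6: r² - 3r - 28 = 0
Roots: r = 7, -4 (distinct real)
General solution: y = C₁e^(7x) + C₂e^(-4x)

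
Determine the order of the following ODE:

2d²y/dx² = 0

The order is 2 (highest derivative is of order 2).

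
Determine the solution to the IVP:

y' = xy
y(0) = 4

General solution: y = Ce^(x²/2)
Applying IC y(0) = 4:
Particular solution: y = 4e^(x²/2)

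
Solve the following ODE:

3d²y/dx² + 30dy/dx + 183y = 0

Characteristic equation: 3r² + 30r + 183 = 0
Divide by 3: r² + 10r + 61 = 0
Roots: r = -5 ± 6i (complex conjugates)
General solution: y = e^(-5x)(C₁cos(6x) + C₂sin(6x))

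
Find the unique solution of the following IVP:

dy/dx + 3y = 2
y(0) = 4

General solution: y = 2/3 + Ce^(-3x)
Applying y(0) = 4: C = 4 - 2/3 = 10/3
Particular solution: y = 2/3 + (10/3)e^(-3x)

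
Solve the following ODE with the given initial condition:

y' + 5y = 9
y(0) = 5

General solution: y = 9/5 + Ce^(-5x)
Applying y(0) = 5: C = 5 - 9/5 = 16/5
Particular solution: y = 9/5 + (16/5)e^(-5x)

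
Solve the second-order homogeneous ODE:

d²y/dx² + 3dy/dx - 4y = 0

Characteristic equation: r² + 3r - 4 = 0
Roots: r = 1, -4 (distinct real)
General solution: y = C₁e^x + C₂e^(-4x)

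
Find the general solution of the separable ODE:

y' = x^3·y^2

Separating variables and integrating:
-1/y = x^4/4 + C

General solution: y^-1 = (-1/4)x^4 + C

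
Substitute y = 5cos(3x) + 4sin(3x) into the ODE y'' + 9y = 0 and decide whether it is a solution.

Verification:
y'' = -45cos(3x) - 36sin(3x)
y'' + 9y = 0 ✓

Yes, it is a solution.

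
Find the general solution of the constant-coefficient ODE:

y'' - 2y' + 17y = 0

Characteristic equation: r² - 2r + 17 = 0
Roots: r = 1 ± 4i (complex conjugates)
General solution: y = e^x(C₁cos(4x) + C₂sin(4x))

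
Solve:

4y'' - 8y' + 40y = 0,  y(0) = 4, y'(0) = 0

General solution: y = e^x(C₁cos(3x) + C₂sin(3x))
Complex roots r = 1 ± 3i
Applying ICs: C₁ = 4, C₂ = -4/3
Particular solution: y = e^x(4cos(3x) - (4/3)sin(3x))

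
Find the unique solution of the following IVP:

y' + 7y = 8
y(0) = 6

General solution: y = 8/7 + Ce^(-7x)
Applying y(0) = 6: C = 6 - 8/7 = 34/7
Particular solution: y = 8/7 + (34/7)e^(-7x)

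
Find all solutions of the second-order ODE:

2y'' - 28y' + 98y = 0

Characteristic equation: 2r² - 28r + 98 = 0
Divide by 2: r² - 14r + 49 = 0
Factored: (r - 7)² = 0
Repeated root: r = 7
General solution: y = (C₁ + C₂x)e^(7x)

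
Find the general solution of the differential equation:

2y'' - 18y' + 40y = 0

Characteristic equation: 2r² - 18r + 40 = 0
Divide by 2: r² - 9r + 20 = 0
Roots: r = 5, 4 (distinct real)
General solution: y = C₁e^(5x) + C₂e^(4x)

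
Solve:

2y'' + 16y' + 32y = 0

Characteristic equation: 2r² + 16r + 32 = 0
Divide by 2: r² + 8r + 16 = 0
Factored: (r + 4)² = 0
Repeated root: r = -4
General solution: y = (C₁ + C₂x)e^(-4x)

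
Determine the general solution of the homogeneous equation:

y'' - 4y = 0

Characteristic equation: r² - 4 = 0
Roots: r = 2, -2 (distinct real)
General solution: y = C₁e^(2x) + C₂e^(-2x)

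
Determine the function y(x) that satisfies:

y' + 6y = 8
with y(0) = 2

General solution: y = 4/3 + Ce^(-6x)
Applying y(0) = 2: C = 2 - 4/3 = 2/3
Particular solution: y = 4/3 + (2/3)e^(-6x)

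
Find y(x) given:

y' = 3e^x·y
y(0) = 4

General solution: y = Ce^(3e^x)
Applying IC y(0) = 4:
Particular solution: y = 4e^(3(e^x - 1))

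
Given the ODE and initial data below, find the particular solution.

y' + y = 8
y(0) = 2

General solution: y = 8 + Ce^(-x)
Applying y(0) = 2: C = 2 - 8 = -6
Particular solution: y = 8 - 6e^(-x)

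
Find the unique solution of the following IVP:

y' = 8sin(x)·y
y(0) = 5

General solution: y = Ce^(-8cos(x))
Applying IC y(0) = 5:
Particular solution: y = 5e^(8(1-cos(x)))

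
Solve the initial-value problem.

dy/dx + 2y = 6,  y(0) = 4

General solution: y = 3 + Ce^(-2x)
Applying y(0) = 4: C = 4 - 3 = 1
Particular solution: y = 3 + e^(-2x)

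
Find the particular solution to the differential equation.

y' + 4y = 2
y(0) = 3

General solution: y = 1/2 + Ce^(-4x)
Applying y(0) = 3: C = 3 - 1/2 = 5/2
Particular solution: y = 1/2 + (5/2)e^(-4x)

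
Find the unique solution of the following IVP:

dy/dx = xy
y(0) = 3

General solution: y = Ce^(x²/2)
Applying IC y(0) = 3:
Particular solution: y = 3e^(x²/2)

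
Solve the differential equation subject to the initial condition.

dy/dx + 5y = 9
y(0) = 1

General solution: y = 9/5 + Ce^(-5x)
Applying y(0) = 1: C = 1 - 9/5 = -4/5
Particular solution: y = 9/5 - (4/5)e^(-5x)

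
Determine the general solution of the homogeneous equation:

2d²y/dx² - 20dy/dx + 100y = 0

Characteristic equation: 2r² - 20r + 100 = 0
Divide by 2: r² - 10r + 50 = 0
Roots: r = 5 ± 5i (complex conjugates)
General solution: y = e^(5x)(C₁cos(5x) + C₂sin(5x))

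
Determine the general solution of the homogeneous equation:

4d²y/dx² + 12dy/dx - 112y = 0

Characteristic equation: 4r² + 12r - 112 = 0
Divide by 4: r² + 3r - 28 = 0
Roots: r = 4, -7 (distinct real)
General solution: y = C₁e^(4x) + C₂e^(-7x)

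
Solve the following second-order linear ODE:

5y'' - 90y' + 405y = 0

Characteristic equation: 5r² - 90r + 405 = 0
Divide by 5: r² - 18r + 81 = 0
Factored: (r - 9)² = 0
Repeated root: r = 9
General solution: y = (C₁ + C₂x)e^(9x)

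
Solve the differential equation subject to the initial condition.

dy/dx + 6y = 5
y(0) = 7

General solution: y = 5/6 + Ce^(-6x)
Applying y(0) = 7: C = 7 - 5/6 = 37/6
Particular solution: y = 5/6 + (37/6)e^(-6x)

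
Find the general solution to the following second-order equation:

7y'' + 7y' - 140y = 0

Characteristic equation: 7r² + 7r - 140 = 0
Divide by 7: r² + r - 20 = 0
Roots: r = 4, -5 (distinct real)
General solution: y = C₁e^(4x) + C₂e^(-5x)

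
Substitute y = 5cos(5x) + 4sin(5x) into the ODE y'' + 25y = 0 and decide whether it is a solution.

Verification:
y'' = -125cos(5x) - 100sin(5x)
y'' + 25y = 0 ✓

Yes, it is a solution.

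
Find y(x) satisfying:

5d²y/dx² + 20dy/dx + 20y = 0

Characteristic equation: 5r² + 20r + 20 = 0
Divide by 5: r² + 4r + 4 = 0
Factored: (r + 2)² = 0
Repeated root: r = -2
General solution: y = (C₁ + C₂x)e^(-2x)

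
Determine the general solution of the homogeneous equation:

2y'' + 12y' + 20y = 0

Characteristic equation: 2r² + 12r + 20 = 0
Divide by 2: r² + 6r + 10 = 0
Roots: r = -3 ± i (complex conjugates)
General solution: y = e^(-3x)(C₁cos(x) + C₂sin(x))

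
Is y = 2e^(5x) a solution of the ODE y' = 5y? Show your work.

Verification:
y = 2e^(5x)
y' = 10e^(5x)
5y = 10e^(5x)
y' = 5y ✓

Yes, it is a solution.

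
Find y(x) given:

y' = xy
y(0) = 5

General solution: y = Ce^(x²/2)
Applying IC y(0) = 5:
Particular solution: y = 5e^(x²/2)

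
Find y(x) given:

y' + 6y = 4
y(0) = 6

General solution: y = 2/3 + Ce^(-6x)
Applying y(0) = 6: C = 6 - 2/3 = 16/3
Particular solution: y = 2/3 + (16/3)e^(-6x)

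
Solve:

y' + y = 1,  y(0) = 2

General solution: y = 1 + Ce^(-x)
Applying y(0) = 2: C = 2 - 1 = 1
Particular solution: y = 1 + e^(-x)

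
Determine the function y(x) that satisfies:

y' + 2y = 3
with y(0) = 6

General solution: y = 3/2 + Ce^(-2x)
Applying y(0) = 6: C = 6 - 3/2 = 9/2
Particular solution: y = 3/2 + (9/2)e^(-2x)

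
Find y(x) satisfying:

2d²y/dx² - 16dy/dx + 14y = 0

Characteristic equation: 2r² - 16r + 14 = 0
Divide by 2: r² - 8r + 7 = 0
Roots: r = 7, 1 (distinct real)
General solution: y = C₁e^(7x) + C₂e^x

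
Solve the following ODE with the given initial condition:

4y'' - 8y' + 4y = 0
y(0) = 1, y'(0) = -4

General solution: y = (C₁ + C₂x)e^x
Repeated root r = 1
Applying ICs: C₁ = 1, C₂ = -5
Particular solution: y = (1 - 5x)e^x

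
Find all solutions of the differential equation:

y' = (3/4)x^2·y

Separating variables and integrating:
ln|y| = x^3/4 + C

General solution: y = Ce^(x^3/4)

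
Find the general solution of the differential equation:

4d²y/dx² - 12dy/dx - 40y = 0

Characteristic equation: 4r² - 12r - 40 = 0
Divide by 4: r² - 3r - 10 = 0
Roots: r = 5, -2 (distinct real)
General solution: y = C₁e^(5x) + C₂e^(-2x)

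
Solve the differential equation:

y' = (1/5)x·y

Separating variables and integrating:
ln|y| = x^2/10 + C

General solution: y = Ce^(x^2/10)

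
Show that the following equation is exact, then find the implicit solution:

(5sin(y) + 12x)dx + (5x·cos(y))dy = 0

Verify exactness: ∂M/∂y = ∂N/∂x ✓
Find F(x,y) such that ∂F/∂x = M, ∂F/∂y = N
Solution: 5x·sin(y) + 6x² = C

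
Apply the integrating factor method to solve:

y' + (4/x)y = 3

Using integrating factor method:

General solution: y = (3/5)x + Cx^(-4)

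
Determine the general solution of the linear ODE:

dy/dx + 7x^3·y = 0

Using integrating factor method:

General solution: y = Ce^(-7x^4/4)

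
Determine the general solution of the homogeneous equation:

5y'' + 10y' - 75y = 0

Characteristic equation: 5r² + 10r - 75 = 0
Divide by 5: r² + 2r - 15 = 0
Roots: r = 3, -5 (distinct real)
General solution: y = C₁e^(3x) + C₂e^(-5x)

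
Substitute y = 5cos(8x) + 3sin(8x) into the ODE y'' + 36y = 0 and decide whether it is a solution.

Verification:
y'' = -320cos(8x) - 192sin(8x)
y'' + 36y ≠ 0 (frequency mismatch: got 64 instead of 36)

No, it is not a solution.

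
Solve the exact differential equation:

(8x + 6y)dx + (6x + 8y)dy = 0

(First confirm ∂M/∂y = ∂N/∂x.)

Verify exactness: ∂M/∂y = ∂N/∂x ✓
Find F(x,y) such that ∂F/∂x = M, ∂F/∂y = N
Solution: 4x² + 6xy + 4y² = C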